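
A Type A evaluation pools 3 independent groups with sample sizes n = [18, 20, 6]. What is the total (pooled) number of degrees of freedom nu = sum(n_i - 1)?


nu = sum_i (n_i - 1)
nu = ((18 - 1) + (20 - 1) + (6 - 1))
nu = 17 + 19 + 5
nu = 41

41


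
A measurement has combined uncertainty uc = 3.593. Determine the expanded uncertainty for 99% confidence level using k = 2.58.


U = k * uc
U = 2.58 * 3.593
U = 9.2699

9.2699


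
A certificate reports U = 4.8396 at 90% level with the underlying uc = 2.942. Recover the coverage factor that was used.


k = U / uc
k = 4.8396 / 2.942
k = 1.645

1.645


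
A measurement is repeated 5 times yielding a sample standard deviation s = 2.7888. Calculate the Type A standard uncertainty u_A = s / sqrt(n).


u_A = s / sqrt(n)
u_A = 2.7888 / sqrt(5)
u_A = 2.7888 / 2.236068
u_A = 1.2472

1.2472


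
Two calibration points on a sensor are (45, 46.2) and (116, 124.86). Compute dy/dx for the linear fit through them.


slope = (y2 - y1) / (x2 - x1)
= (124.86 - 46.2) / (116 - 45)
= 78.6600 / 71
= 1.1079

1.1079


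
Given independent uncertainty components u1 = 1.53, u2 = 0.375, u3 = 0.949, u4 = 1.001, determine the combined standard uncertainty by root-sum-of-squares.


uc = sqrt(1.53^2 + 0.375^2 + 0.949^2 + 1.001^2)
uc = sqrt(4.384127)
uc = 2.0938

2.0938


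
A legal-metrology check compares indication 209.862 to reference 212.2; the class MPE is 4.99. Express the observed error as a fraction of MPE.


e = indication - reference = 209.862 - 212.2 = -2.3380
|e| = 2.3380
ratio = |e| / MPE = 2.3380 / 4.99
ratio = 0.4685

0.4685


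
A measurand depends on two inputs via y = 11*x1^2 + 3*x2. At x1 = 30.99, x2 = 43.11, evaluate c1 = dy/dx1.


y = 11*x1^2 + 3*x2
dy/dx1 = 2*11*x1
Evaluate at x1 = 30.99: c1 = 22 * 30.99
c1 = 681.7800

681.7800


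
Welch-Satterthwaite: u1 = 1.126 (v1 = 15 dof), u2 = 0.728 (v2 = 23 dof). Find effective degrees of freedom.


uc = sqrt(u1^2 + u2^2) = sqrt(1.126^2 + 0.728^2) = 1.340843
v_eff = uc^4 / (u1^4/v1 + u2^4/v2)
= 1.340843^4 / (1.126^4/15 + 0.728^4/23)
= 3.2323004 / 0.11937961
v_eff = 27.0758

27.0758


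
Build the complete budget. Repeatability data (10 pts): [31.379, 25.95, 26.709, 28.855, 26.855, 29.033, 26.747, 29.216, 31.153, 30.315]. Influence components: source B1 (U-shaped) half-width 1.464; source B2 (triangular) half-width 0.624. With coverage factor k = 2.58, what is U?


mean = (31.379 + 25.95 + 26.709 + 28.855 + 26.855 + 29.033 + 26.747 + 29.216 + 31.153 + 30.315) / 10 = 28.6212
s = sqrt(sum((x - mean)^2)/(n-1)) = 1.9688227
u_A = s / sqrt(n) = 1.9688227 / sqrt(10) = 0.6225964
u_B1 = 1.464 / sqrt(2) = 1.0352043
u_B2 = 0.624 / sqrt(6) = 0.25474693
uc = sqrt(0.6225964^2 + 1.0352043^2 + 0.25474693^2) = 1.2345729
U = k * uc = 2.58 * 1.2345729
U = 3.1852

3.1852


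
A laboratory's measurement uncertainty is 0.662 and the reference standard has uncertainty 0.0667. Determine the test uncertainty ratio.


TUR = u_lab / u_ref
= 0.662 / 0.0667
= 9.9250

9.9250


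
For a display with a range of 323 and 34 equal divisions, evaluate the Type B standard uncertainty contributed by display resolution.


resolution = range / divisions
resolution = 323 / 34 = 9.5
u_res = resolution / (2*sqrt(3))
u_res = 9.5 / 3.4641016
u_res = 2.7424

2.7424


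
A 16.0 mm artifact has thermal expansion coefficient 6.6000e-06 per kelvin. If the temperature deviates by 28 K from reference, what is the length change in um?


dL = L * alpha * dT
= 16.0 * 6.6000e-06 * 28
= 0.0029568 mm
dL_um = 0.0029568 * 1000 = 2.9568 um

2.9568


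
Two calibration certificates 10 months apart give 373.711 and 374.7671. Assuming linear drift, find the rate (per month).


rate = (v2 - v1) / months
= (374.7671 - 373.711) / 10
= 1.0561 / 10
= 0.1056

0.1056


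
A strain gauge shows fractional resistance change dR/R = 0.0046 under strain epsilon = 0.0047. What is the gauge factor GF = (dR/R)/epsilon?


GF = (dR/R) / epsilon
= 0.0046 / 0.0047
= 0.9787

0.9787


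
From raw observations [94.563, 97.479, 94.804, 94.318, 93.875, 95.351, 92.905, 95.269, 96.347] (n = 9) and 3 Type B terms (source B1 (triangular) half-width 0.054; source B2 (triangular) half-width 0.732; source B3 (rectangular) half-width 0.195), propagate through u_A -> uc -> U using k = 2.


mean = (94.563 + 97.479 + 94.804 + 94.318 + 93.875 + 95.351 + 92.905 + 95.269 + 96.347) / 9 = 94.99011111
s = sqrt(sum((x - mean)^2)/(n-1)) = 1.3464625
u_A = s / sqrt(n) = 1.3464625 / sqrt(9) = 0.44882083
u_B1 = 0.054 / sqrt(6) = 0.022045408
u_B2 = 0.732 / sqrt(6) = 0.29883775
u_B3 = 0.195 / sqrt(3) = 0.1125833
uc = sqrt(0.44882083^2 + 0.022045408^2 + 0.29883775^2 + 0.1125833^2) = 0.55127592
U = k * uc = 2 * 0.55127592
U = 1.1026

1.1026


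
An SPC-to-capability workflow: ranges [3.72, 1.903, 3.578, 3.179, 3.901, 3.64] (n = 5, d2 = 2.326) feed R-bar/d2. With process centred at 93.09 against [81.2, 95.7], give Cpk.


R_bar = (3.72 + 1.903 + 3.578 + 3.179 + 3.901 + 3.64) / 6 = 3.3201667
sigma = R_bar / d2 = 3.3201667 / 2.326 = 1.4274147
Cp = (USL - LSL)/(6*sigma) = (95.7 - 81.2)/(6*1.4274147) = 1.6930
Cpu = (95.7 - 93.09)/(3*1.4274147) = 0.6095
Cpl = (93.09 - 81.2)/(3*1.4274147) = 2.7766
Cpk = min(Cpu, Cpl) = 0.6095

0.6095


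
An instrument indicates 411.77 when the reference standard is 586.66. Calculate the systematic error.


Systematic error = measured - true
= 411.77 - 586.66
= -174.8900

-174.8900


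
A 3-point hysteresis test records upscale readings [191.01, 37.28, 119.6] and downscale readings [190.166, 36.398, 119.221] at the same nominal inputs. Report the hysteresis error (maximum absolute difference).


|191.01 - 190.166| = 0.8440
|37.28 - 36.398| = 0.8820
|119.6 - 119.221| = 0.3790
hysteresis = max(diffs) = 0.8820

0.8820


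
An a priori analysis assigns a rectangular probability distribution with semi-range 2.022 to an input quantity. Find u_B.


u_B = half_width / sqrt(3)
u_B = 2.022 / 1.7320508
u_B = 1.1674

1.1674


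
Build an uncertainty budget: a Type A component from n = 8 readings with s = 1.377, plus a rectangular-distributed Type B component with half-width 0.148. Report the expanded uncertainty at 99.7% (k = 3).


u_A = s / sqrt(n) = 1.377 / sqrt(8) = 0.48684302
u_B = half_width / sqrt(3) = 0.148 / sqrt(3) = 0.08544784
uc = sqrt(u_A^2 + u_B^2) = sqrt(0.48684302^2 + 0.08544784^2) = 0.4942848
U = k * uc = 3 * 0.4942848
U = 1.4829

1.4829


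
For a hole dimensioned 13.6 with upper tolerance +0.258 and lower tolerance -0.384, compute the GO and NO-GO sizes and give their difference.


GO = nominal - lower_tol (smallest hole = maximum material condition)
GO = 13.6 - 0.384 = 13.216
NO-GO = nominal + upper_tol (largest hole = least material condition)
NO-GO = 13.6 + 0.258 = 13.858
spread = NO-GO - GO = 13.858 - 13.216 = 0.6420

0.6420


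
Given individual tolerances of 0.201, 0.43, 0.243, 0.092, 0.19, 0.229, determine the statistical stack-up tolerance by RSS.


RSS = sqrt(0.201^2 + 0.43^2 + 0.243^2 + 0.092^2 + 0.19^2 + 0.229^2)
= sqrt(0.381355)
= 0.6175

0.6175


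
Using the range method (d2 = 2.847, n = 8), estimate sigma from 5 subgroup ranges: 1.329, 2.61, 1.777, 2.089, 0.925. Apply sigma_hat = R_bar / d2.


R_bar = (1.329 + 2.61 + 1.777 + 2.089 + 0.925) / 5
R_bar = 8.73 / 5 = 1.746
sigma_hat = R_bar / d2 = 1.746 / 2.847 = 0.6133

0.6133


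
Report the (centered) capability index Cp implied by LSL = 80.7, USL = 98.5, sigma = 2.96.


Cp = (USL - LSL) / (6 * sigma)
= (98.5 - 80.7) / (6 * 2.96)
= 17.8000 / 17.7600
= 1.0023

1.0023


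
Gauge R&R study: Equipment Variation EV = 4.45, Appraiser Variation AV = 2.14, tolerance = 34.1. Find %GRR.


GRR = sqrt(EV^2 + AV^2) = sqrt(4.45^2 + 2.14^2) = 4.9378234
%GRR = GRR / tol * 100 = 4.9378234 / 34.1 * 100
%GRR = 14.4804

14.4804


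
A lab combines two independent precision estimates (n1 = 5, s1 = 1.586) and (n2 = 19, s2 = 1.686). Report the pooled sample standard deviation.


s_p = sqrt(((n1-1)*s1^2 + (n2-1)*s2^2) / (n1+n2-2))
numerator = (5-1)*1.586^2 + (19-1)*1.686^2 = 10.061584 + 51.166728 = 61.228312
denominator = 5 + 19 - 2 = 22
s_p^2 = 61.228312 / 22 = 2.7831051
s_p = sqrt(2.7831051) = 1.6683

1.6683


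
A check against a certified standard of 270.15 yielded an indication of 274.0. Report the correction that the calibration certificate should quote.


Correction = standard - reading
= 270.15 - 274.0
= -3.8500

-3.8500


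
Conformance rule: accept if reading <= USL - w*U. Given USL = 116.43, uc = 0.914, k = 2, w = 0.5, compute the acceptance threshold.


U = k * uc = 2 * 0.914 = 1.828
guard band g = w * U = 0.5 * 1.828 = 0.914
AL = USL - g = 116.43 - 0.914
AL = 115.5160

115.5160


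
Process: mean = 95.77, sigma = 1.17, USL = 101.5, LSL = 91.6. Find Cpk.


Cpu = (USL - mean) / (3*sigma) = (101.5 - 95.77) / (3*1.17) = 1.6325
Cpl = (mean - LSL) / (3*sigma) = (95.77 - 91.6) / (3*1.17) = 1.1880
Cpk = min(Cpu, Cpl) = 1.1880

1.1880


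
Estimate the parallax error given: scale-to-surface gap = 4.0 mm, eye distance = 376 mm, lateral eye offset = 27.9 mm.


error = h * offset / d
= 4.0 * 27.9 / 376
= 0.2968

0.2968


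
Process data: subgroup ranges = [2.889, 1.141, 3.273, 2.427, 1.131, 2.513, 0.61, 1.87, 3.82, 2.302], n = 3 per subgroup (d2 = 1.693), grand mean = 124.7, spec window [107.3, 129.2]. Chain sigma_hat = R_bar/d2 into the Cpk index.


R_bar = (2.889 + 1.141 + 3.273 + 2.427 + 1.131 + 2.513 + 0.61 + 1.87 + 3.82 + 2.302) / 10 = 2.1976
sigma = R_bar / d2 = 2.1976 / 1.693 = 1.2980508
Cp = (USL - LSL)/(6*sigma) = (129.2 - 107.3)/(6*1.2980508) = 2.8119
Cpu = (129.2 - 124.7)/(3*1.2980508) = 1.1556
Cpl = (124.7 - 107.3)/(3*1.2980508) = 4.4682
Cpk = min(Cpu, Cpl) = 1.1556

1.1556


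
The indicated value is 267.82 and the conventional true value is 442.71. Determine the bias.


Systematic error = measured - true
= 267.82 - 442.71
= -174.8900

-174.8900


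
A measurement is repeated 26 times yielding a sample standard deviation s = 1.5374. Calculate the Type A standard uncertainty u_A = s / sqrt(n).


u_A = s / sqrt(n)
u_A = 1.5374 / sqrt(26)
u_A = 1.5374 / 5.0990195
u_A = 0.3015

0.3015


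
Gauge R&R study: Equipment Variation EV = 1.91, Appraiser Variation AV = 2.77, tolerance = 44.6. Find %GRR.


GRR = sqrt(EV^2 + AV^2) = sqrt(1.91^2 + 2.77^2) = 3.3646694
%GRR = GRR / tol * 100 = 3.3646694 / 44.6 * 100
%GRR = 7.5441

7.5441


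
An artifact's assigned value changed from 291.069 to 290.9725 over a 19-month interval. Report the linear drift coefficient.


rate = (v2 - v1) / months
= (290.9725 - 291.069) / 19
= -0.0965 / 19
= -0.0051

-0.0051


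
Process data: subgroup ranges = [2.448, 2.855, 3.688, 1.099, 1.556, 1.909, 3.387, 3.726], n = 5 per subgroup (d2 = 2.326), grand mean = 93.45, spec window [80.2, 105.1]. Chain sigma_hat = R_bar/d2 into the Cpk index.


R_bar = (2.448 + 2.855 + 3.688 + 1.099 + 1.556 + 1.909 + 3.387 + 3.726) / 8 = 2.5835
sigma = R_bar / d2 = 2.5835 / 2.326 = 1.1107051
Cp = (USL - LSL)/(6*sigma) = (105.1 - 80.2)/(6*1.1107051) = 3.7364
Cpu = (105.1 - 93.45)/(3*1.1107051) = 3.4963
Cpl = (93.45 - 80.2)/(3*1.1107051) = 3.9765
Cpk = min(Cpu, Cpl) = 3.4963

3.4963


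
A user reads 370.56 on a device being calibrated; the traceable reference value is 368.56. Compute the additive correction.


Correction = standard - reading
= 368.56 - 370.56
= -2.0000

-2.0000


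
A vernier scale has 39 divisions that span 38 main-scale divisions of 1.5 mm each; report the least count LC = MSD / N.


LC = MSD / n_div
= 1.5 / 39
= 0.0385

0.0385


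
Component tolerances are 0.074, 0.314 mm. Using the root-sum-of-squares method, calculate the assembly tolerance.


RSS = sqrt(0.074^2 + 0.314^2)
= sqrt(0.104072)
= 0.3226

0.3226


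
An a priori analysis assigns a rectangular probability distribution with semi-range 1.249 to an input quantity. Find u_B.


u_B = half_width / sqrt(3)
u_B = 1.249 / 1.7320508
u_B = 0.7211

0.7211


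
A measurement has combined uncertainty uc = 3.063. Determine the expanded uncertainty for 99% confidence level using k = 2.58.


U = k * uc
U = 2.58 * 3.063
U = 7.9025

7.9025


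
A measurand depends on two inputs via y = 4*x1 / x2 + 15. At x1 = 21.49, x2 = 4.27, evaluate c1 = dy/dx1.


y = 4*x1 / x2 + 15
dy/dx1 = 4/x2
Evaluate at x2 = 4.27: c1 = 4 / 4.27
c1 = 0.9368

0.9368


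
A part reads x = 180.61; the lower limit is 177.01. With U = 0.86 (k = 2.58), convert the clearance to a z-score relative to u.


u = U / k = 0.86 / 2.58 = 0.33333333
margin = |LSL - x| = |177.01 - 180.61| = 3.6
z = margin / u = 3.6 / 0.33333333
z = 10.8000

10.8000


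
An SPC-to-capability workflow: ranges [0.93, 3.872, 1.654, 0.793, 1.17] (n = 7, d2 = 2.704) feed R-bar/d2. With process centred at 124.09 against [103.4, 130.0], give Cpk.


R_bar = (0.93 + 3.872 + 1.654 + 0.793 + 1.17) / 5 = 1.6838
sigma = R_bar / d2 = 1.6838 / 2.704 = 0.6227071
Cp = (USL - LSL)/(6*sigma) = (130.0 - 103.4)/(6*0.6227071) = 7.1195
Cpu = (130.0 - 124.09)/(3*0.6227071) = 3.1636
Cpl = (124.09 - 103.4)/(3*0.6227071) = 11.0753
Cpk = min(Cpu, Cpl) = 3.1636

3.1636


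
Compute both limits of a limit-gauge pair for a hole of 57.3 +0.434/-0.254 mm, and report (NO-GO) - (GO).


GO = nominal - lower_tol (smallest hole = maximum material condition)
GO = 57.3 - 0.254 = 57.046
NO-GO = nominal + upper_tol (largest hole = least material condition)
NO-GO = 57.3 + 0.434 = 57.734
spread = NO-GO - GO = 57.734 - 57.046 = 0.6880

0.6880


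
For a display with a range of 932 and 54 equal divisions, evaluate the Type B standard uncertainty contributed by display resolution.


resolution = range / divisions
resolution = 932 / 54 = 17.259259
u_res = resolution / (2*sqrt(3))
u_res = 17.259259 / 3.4641016
u_res = 4.9823

4.9823


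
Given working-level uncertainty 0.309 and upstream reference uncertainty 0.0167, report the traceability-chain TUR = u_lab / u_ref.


TUR = u_lab / u_ref
= 0.309 / 0.0167
= 18.5030

18.5030


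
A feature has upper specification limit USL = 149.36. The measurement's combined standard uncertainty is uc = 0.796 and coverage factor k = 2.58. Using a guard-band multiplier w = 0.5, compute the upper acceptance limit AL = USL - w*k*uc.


U = k * uc = 2.58 * 0.796 = 2.05368
guard band g = w * U = 0.5 * 2.05368 = 1.02684
AL = USL - g = 149.36 - 1.02684
AL = 148.3332

148.3332


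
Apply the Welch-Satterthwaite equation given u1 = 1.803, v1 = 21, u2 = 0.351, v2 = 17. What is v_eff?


uc = sqrt(u1^2 + u2^2) = sqrt(1.803^2 + 0.351^2) = 1.8368478
v_eff = uc^4 / (u1^4/v1 + u2^4/v2)
= 1.8368478^4 / (1.803^4/21 + 0.351^4/17)
= 11.383942 / 0.50411948
v_eff = 22.5818

22.5818


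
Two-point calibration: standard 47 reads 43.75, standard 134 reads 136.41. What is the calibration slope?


slope = (y2 - y1) / (x2 - x1)
= (136.41 - 43.75) / (134 - 47)
= 92.6600 / 87
= 1.0651

1.0651


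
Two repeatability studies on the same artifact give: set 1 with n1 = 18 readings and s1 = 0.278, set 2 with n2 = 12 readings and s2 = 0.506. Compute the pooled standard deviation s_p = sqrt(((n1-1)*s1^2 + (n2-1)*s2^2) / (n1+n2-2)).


s_p = sqrt(((n1-1)*s1^2 + (n2-1)*s2^2) / (n1+n2-2))
numerator = (18-1)*0.278^2 + (12-1)*0.506^2 = 1.313828 + 2.816396 = 4.130224
denominator = 18 + 12 - 2 = 28
s_p^2 = 4.130224 / 28 = 0.147508
s_p = sqrt(0.147508) = 0.3841

0.3841


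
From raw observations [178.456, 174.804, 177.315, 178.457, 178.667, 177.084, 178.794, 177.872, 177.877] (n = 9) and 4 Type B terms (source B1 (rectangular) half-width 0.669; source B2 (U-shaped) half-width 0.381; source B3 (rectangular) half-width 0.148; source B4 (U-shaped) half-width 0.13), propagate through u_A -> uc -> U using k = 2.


mean = (178.456 + 174.804 + 177.315 + 178.457 + 178.667 + 177.084 + 178.794 + 177.872 + 177.877) / 9 = 177.7028889
s = sqrt(sum((x - mean)^2)/(n-1)) = 1.23753
u_A = s / sqrt(n) = 1.23753 / sqrt(9) = 0.41251
u_B1 = 0.669 / sqrt(3) = 0.38624733
u_B2 = 0.381 / sqrt(2) = 0.26940768
u_B3 = 0.148 / sqrt(3) = 0.08544784
u_B4 = 0.13 / sqrt(2) = 0.091923882
uc = sqrt(0.41251^2 + 0.38624733^2 + 0.26940768^2 + 0.08544784^2 + 0.091923882^2) = 0.63850085
U = k * uc = 2 * 0.63850085
U = 1.2770

1.2770


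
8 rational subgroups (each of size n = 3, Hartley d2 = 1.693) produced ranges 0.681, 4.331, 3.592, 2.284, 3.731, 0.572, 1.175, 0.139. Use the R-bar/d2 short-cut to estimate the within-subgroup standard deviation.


R_bar = (0.681 + 4.331 + 3.592 + 2.284 + 3.731 + 0.572 + 1.175 + 0.139) / 8
R_bar = 16.505 / 8 = 2.063125
sigma_hat = R_bar / d2 = 2.063125 / 1.693 = 1.2186

1.2186


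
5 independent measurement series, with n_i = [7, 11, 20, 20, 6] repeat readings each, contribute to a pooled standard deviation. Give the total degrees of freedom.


nu = sum_i (n_i - 1)
nu = ((7 - 1) + (11 - 1) + (20 - 1) + (20 - 1) + (6 - 1))
nu = 6 + 10 + 19 + 19 + 5
nu = 59

59


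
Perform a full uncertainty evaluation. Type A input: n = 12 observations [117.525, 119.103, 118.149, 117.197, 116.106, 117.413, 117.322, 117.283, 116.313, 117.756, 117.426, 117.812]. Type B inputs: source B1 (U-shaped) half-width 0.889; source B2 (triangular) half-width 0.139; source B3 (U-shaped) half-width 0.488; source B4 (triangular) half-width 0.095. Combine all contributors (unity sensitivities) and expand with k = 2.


mean = (117.525 + 119.103 + 118.149 + 117.197 + 116.106 + 117.413 + 117.322 + 117.283 + 116.313 + 117.756 + 117.426 + 117.812) / 12 = 117.4504167
s = sqrt(sum((x - mean)^2)/(n-1)) = 0.77814727
u_A = s / sqrt(n) = 0.77814727 / sqrt(12) = 0.22463177
u_B1 = 0.889 / sqrt(2) = 0.62861793
u_B2 = 0.139 / sqrt(6) = 0.056746512
u_B3 = 0.488 / sqrt(2) = 0.34506811
u_B4 = 0.095 / sqrt(6) = 0.038783588
uc = sqrt(0.22463177^2 + 0.62861793^2 + 0.056746512^2 + 0.34506811^2 + 0.038783588^2) = 0.75459676
U = k * uc = 2 * 0.75459676
U = 1.5092

1.5092


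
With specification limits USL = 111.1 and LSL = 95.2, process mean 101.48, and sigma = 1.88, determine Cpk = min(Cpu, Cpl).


Cpu = (USL - mean) / (3*sigma) = (111.1 - 101.48) / (3*1.88) = 1.7057
Cpl = (mean - LSL) / (3*sigma) = (101.48 - 95.2) / (3*1.88) = 1.1135
Cpk = min(Cpu, Cpl) = 1.1135

1.1135


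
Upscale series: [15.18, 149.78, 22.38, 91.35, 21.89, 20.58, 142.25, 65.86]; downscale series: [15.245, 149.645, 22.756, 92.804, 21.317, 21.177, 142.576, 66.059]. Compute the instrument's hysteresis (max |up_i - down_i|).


|15.18 - 15.245| = 0.0650
|149.78 - 149.645| = 0.1350
|22.38 - 22.756| = 0.3760
|91.35 - 92.804| = 1.4540
|21.89 - 21.317| = 0.5730
|20.58 - 21.177| = 0.5970
|142.25 - 142.576| = 0.3260
|65.86 - 66.059| = 0.1990
hysteresis = max(diffs) = 1.4540

1.4540


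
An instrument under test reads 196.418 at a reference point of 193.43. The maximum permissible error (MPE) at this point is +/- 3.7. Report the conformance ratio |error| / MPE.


e = indication - reference = 196.418 - 193.43 = 2.9880
|e| = 2.9880
ratio = |e| / MPE = 2.9880 / 3.7
ratio = 0.8076

0.8076


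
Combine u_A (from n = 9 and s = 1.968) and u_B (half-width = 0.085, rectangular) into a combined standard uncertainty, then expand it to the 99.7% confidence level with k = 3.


u_A = s / sqrt(n) = 1.968 / sqrt(9) = 0.656
u_B = half_width / sqrt(3) = 0.085 / sqrt(3) = 0.049074773
uc = sqrt(u_A^2 + u_B^2) = sqrt(0.656^2 + 0.049074773^2) = 0.65783306
U = k * uc = 3 * 0.65783306
U = 1.9735

1.9735


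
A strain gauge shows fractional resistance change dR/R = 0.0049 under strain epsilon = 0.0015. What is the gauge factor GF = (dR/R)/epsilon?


GF = (dR/R) / epsilon
= 0.0049 / 0.0015
= 3.2667

3.2667


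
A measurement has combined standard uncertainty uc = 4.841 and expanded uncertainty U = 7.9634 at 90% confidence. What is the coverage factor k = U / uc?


k = U / uc
k = 7.9634 / 4.841
k = 1.645

1.645


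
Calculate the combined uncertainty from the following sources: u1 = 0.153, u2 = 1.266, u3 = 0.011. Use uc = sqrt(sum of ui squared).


uc = sqrt(0.153^2 + 1.266^2 + 0.011^2)
uc = sqrt(1.626286)
uc = 1.2753

1.2753


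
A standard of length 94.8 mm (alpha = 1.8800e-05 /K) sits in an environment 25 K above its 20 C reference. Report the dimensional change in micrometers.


dL = L * alpha * dT
= 94.8 * 1.8800e-05 * 25
= 0.0445560 mm
dL_um = 0.0445560 * 1000 = 44.5560 um

44.5560


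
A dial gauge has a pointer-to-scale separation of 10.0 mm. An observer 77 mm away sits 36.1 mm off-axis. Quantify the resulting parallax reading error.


error = h * offset / d
= 10.0 * 36.1 / 77
= 4.6883

4.6883


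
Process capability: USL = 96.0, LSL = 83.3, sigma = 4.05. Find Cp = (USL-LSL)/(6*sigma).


Cp = (USL - LSL) / (6 * sigma)
= (96.0 - 83.3) / (6 * 4.05)
= 12.7000 / 24.3000
= 0.5226

0.5226


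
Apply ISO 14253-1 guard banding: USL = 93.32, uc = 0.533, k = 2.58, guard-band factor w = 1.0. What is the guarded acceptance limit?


U = k * uc = 2.58 * 0.533 = 1.37514
guard band g = w * U = 1.0 * 1.37514 = 1.37514
AL = USL - g = 93.32 - 1.37514
AL = 91.9449

91.9449


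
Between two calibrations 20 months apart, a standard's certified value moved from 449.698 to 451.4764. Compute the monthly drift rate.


rate = (v2 - v1) / months
= (451.4764 - 449.698) / 20
= 1.7784 / 20
= 0.0889

0.0889


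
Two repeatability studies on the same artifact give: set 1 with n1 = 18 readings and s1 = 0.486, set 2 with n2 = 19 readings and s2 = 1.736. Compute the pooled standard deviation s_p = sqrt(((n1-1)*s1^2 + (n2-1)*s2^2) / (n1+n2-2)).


s_p = sqrt(((n1-1)*s1^2 + (n2-1)*s2^2) / (n1+n2-2))
numerator = (18-1)*0.486^2 + (19-1)*1.736^2 = 4.015332 + 54.246528 = 58.26186
denominator = 18 + 19 - 2 = 35
s_p^2 = 58.26186 / 35 = 1.6646246
s_p = sqrt(1.6646246) = 1.2902

1.2902


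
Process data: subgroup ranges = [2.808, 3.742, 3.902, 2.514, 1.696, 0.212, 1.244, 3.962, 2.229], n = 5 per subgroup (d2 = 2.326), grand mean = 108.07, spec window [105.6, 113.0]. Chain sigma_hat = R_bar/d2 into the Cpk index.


R_bar = (2.808 + 3.742 + 3.902 + 2.514 + 1.696 + 0.212 + 1.244 + 3.962 + 2.229) / 9 = 2.4787778
sigma = R_bar / d2 = 2.4787778 / 2.326 = 1.0656826
Cp = (USL - LSL)/(6*sigma) = (113.0 - 105.6)/(6*1.0656826) = 1.1573
Cpu = (113.0 - 108.07)/(3*1.0656826) = 1.5420
Cpl = (108.07 - 105.6)/(3*1.0656826) = 0.7726
Cpk = min(Cpu, Cpl) = 0.7726

0.7726


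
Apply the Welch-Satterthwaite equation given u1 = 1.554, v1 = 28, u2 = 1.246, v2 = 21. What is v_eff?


uc = sqrt(u1^2 + u2^2) = sqrt(1.554^2 + 1.246^2) = 1.9918414
v_eff = uc^4 / (u1^4/v1 + u2^4/v2)
= 1.9918414^4 / (1.554^4/28 + 1.246^4/21)
= 15.740518 / 0.32305573
v_eff = 48.7238

48.7238


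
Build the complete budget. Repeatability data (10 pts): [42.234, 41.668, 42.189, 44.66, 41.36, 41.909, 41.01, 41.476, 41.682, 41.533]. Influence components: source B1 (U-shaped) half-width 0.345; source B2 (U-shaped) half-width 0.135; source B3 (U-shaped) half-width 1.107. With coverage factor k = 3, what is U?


mean = (42.234 + 41.668 + 42.189 + 44.66 + 41.36 + 41.909 + 41.01 + 41.476 + 41.682 + 41.533) / 10 = 41.9721
s = sqrt(sum((x - mean)^2)/(n-1)) = 1.0143573
u_A = s / sqrt(n) = 1.0143573 / sqrt(10) = 0.32076794
u_B1 = 0.345 / sqrt(2) = 0.24395184
u_B2 = 0.135 / sqrt(2) = 0.095459415
u_B3 = 1.107 / sqrt(2) = 0.78276721
uc = sqrt(0.32076794^2 + 0.24395184^2 + 0.095459415^2 + 0.78276721^2) = 0.88557415
U = k * uc = 3 * 0.88557415
U = 2.6567

2.6567


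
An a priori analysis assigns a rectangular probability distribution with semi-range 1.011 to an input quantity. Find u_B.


u_B = half_width / sqrt(3)
u_B = 1.011 / 1.7320508
u_B = 0.5837

0.5837


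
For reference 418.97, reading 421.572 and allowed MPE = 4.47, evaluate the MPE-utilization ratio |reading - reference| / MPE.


e = indication - reference = 421.572 - 418.97 = 2.6020
|e| = 2.6020
ratio = |e| / MPE = 2.6020 / 4.47
ratio = 0.5821

0.5821


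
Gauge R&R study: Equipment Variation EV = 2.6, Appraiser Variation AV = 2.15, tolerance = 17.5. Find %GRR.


GRR = sqrt(EV^2 + AV^2) = sqrt(2.6^2 + 2.15^2) = 3.3737961
%GRR = GRR / tol * 100 = 3.3737961 / 17.5 * 100
%GRR = 19.2788

19.2788


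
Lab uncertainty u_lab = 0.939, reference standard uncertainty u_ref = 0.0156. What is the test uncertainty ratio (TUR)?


TUR = u_lab / u_ref
= 0.939 / 0.0156
= 60.1923

60.1923


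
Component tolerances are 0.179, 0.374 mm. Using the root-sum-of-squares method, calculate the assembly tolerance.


RSS = sqrt(0.179^2 + 0.374^2)
= sqrt(0.171917)
= 0.4146

0.4146


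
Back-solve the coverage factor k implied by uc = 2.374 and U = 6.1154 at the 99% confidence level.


k = U / uc
k = 6.1154 / 2.374
k = 2.576

2.576


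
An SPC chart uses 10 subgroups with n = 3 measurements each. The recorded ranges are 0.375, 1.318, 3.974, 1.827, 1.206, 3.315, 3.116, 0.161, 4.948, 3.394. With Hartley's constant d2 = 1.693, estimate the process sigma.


R_bar = (0.375 + 1.318 + 3.974 + 1.827 + 1.206 + 3.315 + 3.116 + 0.161 + 4.948 + 3.394) / 10
R_bar = 23.634 / 10 = 2.3634
sigma_hat = R_bar / d2 = 2.3634 / 1.693 = 1.3960

1.3960


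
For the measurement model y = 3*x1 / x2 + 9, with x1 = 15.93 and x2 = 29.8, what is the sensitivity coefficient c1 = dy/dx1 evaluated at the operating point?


y = 3*x1 / x2 + 9
dy/dx1 = 3/x2
Evaluate at x2 = 29.8: c1 = 3 / 29.8
c1 = 0.1007

0.1007


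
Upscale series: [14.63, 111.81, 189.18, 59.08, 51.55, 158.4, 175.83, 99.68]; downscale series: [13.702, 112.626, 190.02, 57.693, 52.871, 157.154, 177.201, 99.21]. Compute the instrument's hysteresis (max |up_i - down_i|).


|14.63 - 13.702| = 0.9280
|111.81 - 112.626| = 0.8160
|189.18 - 190.02| = 0.8400
|59.08 - 57.693| = 1.3870
|51.55 - 52.871| = 1.3210
|158.4 - 157.154| = 1.2460
|175.83 - 177.201| = 1.3710
|99.68 - 99.21| = 0.4700
hysteresis = max(diffs) = 1.3870

1.3870


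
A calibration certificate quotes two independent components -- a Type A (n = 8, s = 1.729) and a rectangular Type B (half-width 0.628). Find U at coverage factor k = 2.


u_A = s / sqrt(n) = 1.729 / sqrt(8) = 0.61129381
u_B = half_width / sqrt(3) = 0.628 / sqrt(3) = 0.36257597
uc = sqrt(u_A^2 + u_B^2) = sqrt(0.61129381^2 + 0.36257597^2) = 0.71073304
U = k * uc = 2 * 0.71073304
U = 1.4215

1.4215


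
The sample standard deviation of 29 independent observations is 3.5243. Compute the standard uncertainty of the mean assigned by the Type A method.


u_A = s / sqrt(n)
u_A = 3.5243 / sqrt(29)
u_A = 3.5243 / 5.3851648
u_A = 0.6544

0.6544


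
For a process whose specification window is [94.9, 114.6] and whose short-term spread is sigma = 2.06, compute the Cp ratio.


Cp = (USL - LSL) / (6 * sigma)
= (114.6 - 94.9) / (6 * 2.06)
= 19.7000 / 12.3600
= 1.5939

1.5939


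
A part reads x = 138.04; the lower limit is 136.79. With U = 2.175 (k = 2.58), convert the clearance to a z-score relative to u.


u = U / k = 2.175 / 2.58 = 0.84302326
margin = |LSL - x| = |136.79 - 138.04| = 1.25
z = margin / u = 1.25 / 0.84302326
z = 1.4828

1.4828


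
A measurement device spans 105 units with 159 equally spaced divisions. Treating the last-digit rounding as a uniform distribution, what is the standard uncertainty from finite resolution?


resolution = range / divisions
resolution = 105 / 159 = 0.66037736
u_res = resolution / (2*sqrt(3))
u_res = 0.66037736 / 3.4641016
u_res = 0.1906

0.1906


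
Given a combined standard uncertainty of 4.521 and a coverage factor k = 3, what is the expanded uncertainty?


U = k * uc
U = 3 * 4.521
U = 13.5630

13.5630


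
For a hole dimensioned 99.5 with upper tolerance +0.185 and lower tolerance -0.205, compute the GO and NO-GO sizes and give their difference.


GO = nominal - lower_tol (smallest hole = maximum material condition)
GO = 99.5 - 0.205 = 99.295
NO-GO = nominal + upper_tol (largest hole = least material condition)
NO-GO = 99.5 + 0.185 = 99.685
spread = NO-GO - GO = 99.685 - 99.295 = 0.3900

0.3900


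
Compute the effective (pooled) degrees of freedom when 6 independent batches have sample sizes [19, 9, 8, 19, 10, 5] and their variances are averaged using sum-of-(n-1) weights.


nu = sum_i (n_i - 1)
nu = ((19 - 1) + (9 - 1) + (8 - 1) + (19 - 1) + (10 - 1) + (5 - 1))
nu = 18 + 8 + 7 + 18 + 9 + 4
nu = 64

64


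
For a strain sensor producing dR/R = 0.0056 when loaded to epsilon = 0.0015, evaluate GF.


GF = (dR/R) / epsilon
= 0.0056 / 0.0015
= 3.7333

3.7333


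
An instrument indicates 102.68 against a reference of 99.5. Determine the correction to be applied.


Correction = standard - reading
= 99.5 - 102.68
= -3.1800

-3.1800


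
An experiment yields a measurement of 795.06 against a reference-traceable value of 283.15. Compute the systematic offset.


Systematic error = measured - true
= 795.06 - 283.15
= 511.9100

511.9100


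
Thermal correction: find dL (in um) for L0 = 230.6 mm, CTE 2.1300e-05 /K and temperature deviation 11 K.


dL = L * alpha * dT
= 230.6 * 2.1300e-05 * 11
= 0.0540296 mm
dL_um = 0.0540296 * 1000 = 54.0296 um

54.0296


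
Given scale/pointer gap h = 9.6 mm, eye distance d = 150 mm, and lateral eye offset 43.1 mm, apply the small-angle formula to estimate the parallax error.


error = h * offset / d
= 9.6 * 43.1 / 150
= 2.7584

2.7584


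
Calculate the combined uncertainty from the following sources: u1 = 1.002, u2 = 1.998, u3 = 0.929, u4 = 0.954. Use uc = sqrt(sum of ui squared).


uc = sqrt(1.002^2 + 1.998^2 + 0.929^2 + 0.954^2)
uc = sqrt(6.769165)
uc = 2.6018

2.6018


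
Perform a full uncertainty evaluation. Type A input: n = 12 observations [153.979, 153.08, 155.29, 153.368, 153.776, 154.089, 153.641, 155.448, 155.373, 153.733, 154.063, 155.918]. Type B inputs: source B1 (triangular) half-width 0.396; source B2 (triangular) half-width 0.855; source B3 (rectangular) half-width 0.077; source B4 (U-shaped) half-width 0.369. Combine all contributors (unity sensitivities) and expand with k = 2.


mean = (153.979 + 153.08 + 155.29 + 153.368 + 153.776 + 154.089 + 153.641 + 155.448 + 155.373 + 153.733 + 154.063 + 155.918) / 12 = 154.3131667
s = sqrt(sum((x - mean)^2)/(n-1)) = 0.93693299
u_A = s / sqrt(n) = 0.93693299 / sqrt(12) = 0.27046926
u_B1 = 0.396 / sqrt(6) = 0.16166632
u_B2 = 0.855 / sqrt(6) = 0.34905229
u_B3 = 0.077 / sqrt(3) = 0.044455971
u_B4 = 0.369 / sqrt(2) = 0.2609224
uc = sqrt(0.27046926^2 + 0.16166632^2 + 0.34905229^2 + 0.044455971^2 + 0.2609224^2) = 0.53961463
U = k * uc = 2 * 0.53961463
U = 1.0792

1.0792


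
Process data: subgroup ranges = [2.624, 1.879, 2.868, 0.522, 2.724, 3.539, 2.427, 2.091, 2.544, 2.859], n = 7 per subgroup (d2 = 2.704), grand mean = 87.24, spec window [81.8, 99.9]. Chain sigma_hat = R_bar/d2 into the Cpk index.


R_bar = (2.624 + 1.879 + 2.868 + 0.522 + 2.724 + 3.539 + 2.427 + 2.091 + 2.544 + 2.859) / 10 = 2.4077
sigma = R_bar / d2 = 2.4077 / 2.704 = 0.8904216
Cp = (USL - LSL)/(6*sigma) = (99.9 - 81.8)/(6*0.8904216) = 3.3879
Cpu = (99.9 - 87.24)/(3*0.8904216) = 4.7393
Cpl = (87.24 - 81.8)/(3*0.8904216) = 2.0365
Cpk = min(Cpu, Cpl) = 2.0365

2.0365


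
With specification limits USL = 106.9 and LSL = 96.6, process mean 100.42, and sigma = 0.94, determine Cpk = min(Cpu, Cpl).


Cpu = (USL - mean) / (3*sigma) = (106.9 - 100.42) / (3*0.94) = 2.2979
Cpl = (mean - LSL) / (3*sigma) = (100.42 - 96.6) / (3*0.94) = 1.3546
Cpk = min(Cpu, Cpl) = 1.3546

1.3546


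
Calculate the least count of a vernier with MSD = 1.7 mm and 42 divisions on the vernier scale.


LC = MSD / n_div
= 1.7 / 42
= 0.0405

0.0405


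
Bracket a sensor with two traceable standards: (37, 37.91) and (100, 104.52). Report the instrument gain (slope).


slope = (y2 - y1) / (x2 - x1)
= (104.52 - 37.91) / (100 - 37)
= 66.6100 / 63
= 1.0573

1.0573


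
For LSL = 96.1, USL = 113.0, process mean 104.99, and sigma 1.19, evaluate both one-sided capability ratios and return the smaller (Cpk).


Cpu = (USL - mean) / (3*sigma) = (113.0 - 104.99) / (3*1.19) = 2.2437
Cpl = (mean - LSL) / (3*sigma) = (104.99 - 96.1) / (3*1.19) = 2.4902
Cpk = min(Cpu, Cpl) = 2.2437

2.2437


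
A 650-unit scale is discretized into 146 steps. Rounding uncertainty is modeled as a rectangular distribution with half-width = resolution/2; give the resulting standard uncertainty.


resolution = range / divisions
resolution = 650 / 146 = 4.4520548
u_res = resolution / (2*sqrt(3))
u_res = 4.4520548 / 3.4641016
u_res = 1.2852

1.2852


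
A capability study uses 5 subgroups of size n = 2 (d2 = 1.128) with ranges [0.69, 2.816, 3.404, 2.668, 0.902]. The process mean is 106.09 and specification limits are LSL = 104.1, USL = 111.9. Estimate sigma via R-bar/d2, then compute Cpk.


R_bar = (0.69 + 2.816 + 3.404 + 2.668 + 0.902) / 5 = 2.096
sigma = R_bar / d2 = 2.096 / 1.128 = 1.858156
Cp = (USL - LSL)/(6*sigma) = (111.9 - 104.1)/(6*1.858156) = 0.6996
Cpu = (111.9 - 106.09)/(3*1.858156) = 1.0423
Cpl = (106.09 - 104.1)/(3*1.858156) = 0.3570
Cpk = min(Cpu, Cpl) = 0.3570

0.3570


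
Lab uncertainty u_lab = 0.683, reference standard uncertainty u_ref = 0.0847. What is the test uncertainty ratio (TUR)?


TUR = u_lab / u_ref
= 0.683 / 0.0847
= 8.0638

8.0638


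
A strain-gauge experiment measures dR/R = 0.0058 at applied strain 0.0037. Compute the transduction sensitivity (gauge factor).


GF = (dR/R) / epsilon
= 0.0058 / 0.0037
= 1.5676

1.5676


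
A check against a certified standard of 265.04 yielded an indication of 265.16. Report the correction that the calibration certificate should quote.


Correction = standard - reading
= 265.04 - 265.16
= -0.1200

-0.1200


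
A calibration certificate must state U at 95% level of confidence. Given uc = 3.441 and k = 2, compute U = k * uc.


U = k * uc
U = 2 * 3.441
U = 6.8820

6.8820


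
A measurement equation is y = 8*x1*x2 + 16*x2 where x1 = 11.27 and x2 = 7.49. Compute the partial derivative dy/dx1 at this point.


y = 8*x1*x2 + 16*x2
dy/dx1 = 8*x2
Evaluate at x2 = 7.49: c1 = 8 * 7.49
c1 = 59.9200

59.9200


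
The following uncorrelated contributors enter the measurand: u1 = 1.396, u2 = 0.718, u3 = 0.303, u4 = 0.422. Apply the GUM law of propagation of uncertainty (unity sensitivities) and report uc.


uc = sqrt(1.396^2 + 0.718^2 + 0.303^2 + 0.422^2)
uc = sqrt(2.734233)
uc = 1.6536

1.6536


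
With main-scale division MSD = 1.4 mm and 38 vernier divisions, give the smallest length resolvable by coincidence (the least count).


LC = MSD / n_div
= 1.4 / 38
= 0.0368

0.0368


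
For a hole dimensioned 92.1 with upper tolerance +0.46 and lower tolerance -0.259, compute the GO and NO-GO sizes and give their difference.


GO = nominal - lower_tol (smallest hole = maximum material condition)
GO = 92.1 - 0.259 = 91.841
NO-GO = nominal + upper_tol (largest hole = least material condition)
NO-GO = 92.1 + 0.46 = 92.56
spread = NO-GO - GO = 92.56 - 91.841 = 0.7190

0.7190


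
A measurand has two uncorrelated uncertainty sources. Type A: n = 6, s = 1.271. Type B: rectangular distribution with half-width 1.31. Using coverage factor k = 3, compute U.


u_A = s / sqrt(n) = 1.271 / sqrt(6) = 0.51888358
u_B = half_width / sqrt(3) = 1.31 / sqrt(3) = 0.75632885
uc = sqrt(u_A^2 + u_B^2) = sqrt(0.51888358^2 + 0.75632885^2) = 0.91720963
U = k * uc = 3 * 0.91720963
U = 2.7516

2.7516


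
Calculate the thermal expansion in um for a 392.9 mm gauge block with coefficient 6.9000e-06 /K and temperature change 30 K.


dL = L * alpha * dT
= 392.9 * 6.9000e-06 * 30
= 0.0813303 mm
dL_um = 0.0813303 * 1000 = 81.3303 um

81.3303


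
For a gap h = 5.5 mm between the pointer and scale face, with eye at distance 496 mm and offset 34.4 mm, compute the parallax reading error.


error = h * offset / d
= 5.5 * 34.4 / 496
= 0.3815

0.3815


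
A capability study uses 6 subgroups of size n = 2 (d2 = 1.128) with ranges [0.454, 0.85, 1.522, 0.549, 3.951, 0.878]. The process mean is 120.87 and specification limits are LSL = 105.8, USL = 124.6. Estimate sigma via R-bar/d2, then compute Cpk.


R_bar = (0.454 + 0.85 + 1.522 + 0.549 + 3.951 + 0.878) / 6 = 1.3673333
sigma = R_bar / d2 = 1.3673333 / 1.128 = 1.2121749
Cp = (USL - LSL)/(6*sigma) = (124.6 - 105.8)/(6*1.2121749) = 2.5849
Cpu = (124.6 - 120.87)/(3*1.2121749) = 1.0257
Cpl = (120.87 - 105.8)/(3*1.2121749) = 4.1441
Cpk = min(Cpu, Cpl) = 1.0257

1.0257


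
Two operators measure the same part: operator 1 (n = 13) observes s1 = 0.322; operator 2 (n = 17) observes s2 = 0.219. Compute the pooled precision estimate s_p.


s_p = sqrt(((n1-1)*s1^2 + (n2-1)*s2^2) / (n1+n2-2))
numerator = (13-1)*0.322^2 + (17-1)*0.219^2 = 1.244208 + 0.767376 = 2.011584
denominator = 13 + 17 - 2 = 28
s_p^2 = 2.011584 / 28 = 0.071842286
s_p = sqrt(0.071842286) = 0.2680

0.2680


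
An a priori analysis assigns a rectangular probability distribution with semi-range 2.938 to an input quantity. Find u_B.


u_B = half_width / sqrt(3)
u_B = 2.938 / 1.7320508
u_B = 1.6963

1.6963


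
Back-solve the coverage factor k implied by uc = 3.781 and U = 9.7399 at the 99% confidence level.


k = U / uc
k = 9.7399 / 3.781
k = 2.576

2.576


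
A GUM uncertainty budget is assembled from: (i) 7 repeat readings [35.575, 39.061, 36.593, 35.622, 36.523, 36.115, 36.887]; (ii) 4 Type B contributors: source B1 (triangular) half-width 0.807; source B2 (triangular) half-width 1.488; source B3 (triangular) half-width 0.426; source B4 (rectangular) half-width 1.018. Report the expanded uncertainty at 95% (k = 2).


mean = (35.575 + 39.061 + 36.593 + 35.622 + 36.523 + 36.115 + 36.887) / 7 = 36.62514286
s = sqrt(sum((x - mean)^2)/(n-1)) = 1.1820023
u_A = s / sqrt(n) = 1.1820023 / sqrt(7) = 0.44675488
u_B1 = 0.807 / sqrt(6) = 0.32945637
u_B2 = 1.488 / sqrt(6) = 0.60747346
u_B3 = 0.426 / sqrt(6) = 0.17391377
u_B4 = 1.018 / sqrt(3) = 0.58774257
uc = sqrt(0.44675488^2 + 0.32945637^2 + 0.60747346^2 + 0.17391377^2 + 0.58774257^2) = 1.0260813
U = k * uc = 2 * 1.0260813
U = 2.0522

2.0522


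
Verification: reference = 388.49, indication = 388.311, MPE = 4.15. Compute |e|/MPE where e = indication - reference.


e = indication - reference = 388.311 - 388.49 = -0.1790
|e| = 0.1790
ratio = |e| / MPE = 0.1790 / 4.15
ratio = 0.0431

0.0431


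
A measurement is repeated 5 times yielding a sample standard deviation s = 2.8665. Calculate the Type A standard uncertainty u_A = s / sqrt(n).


u_A = s / sqrt(n)
u_A = 2.8665 / sqrt(5)
u_A = 2.8665 / 2.236068
u_A = 1.2819

1.2819


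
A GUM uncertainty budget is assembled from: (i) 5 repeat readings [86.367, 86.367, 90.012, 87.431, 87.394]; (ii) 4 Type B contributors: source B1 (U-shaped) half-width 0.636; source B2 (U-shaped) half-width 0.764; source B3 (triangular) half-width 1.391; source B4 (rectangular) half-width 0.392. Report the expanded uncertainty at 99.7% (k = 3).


mean = (86.367 + 86.367 + 90.012 + 87.431 + 87.394) / 5 = 87.5142
s = sqrt(sum((x - mean)^2)/(n-1)) = 1.4910157
u_A = s / sqrt(n) = 1.4910157 / sqrt(5) = 0.66680249
u_B1 = 0.636 / sqrt(2) = 0.44971991
u_B2 = 0.764 / sqrt(2) = 0.54022958
u_B3 = 1.391 / sqrt(6) = 0.56787337
u_B4 = 0.392 / sqrt(3) = 0.22632131
uc = sqrt(0.66680249^2 + 0.44971991^2 + 0.54022958^2 + 0.56787337^2 + 0.22632131^2) = 1.1456103
U = k * uc = 3 * 1.1456103
U = 3.4368

3.4368


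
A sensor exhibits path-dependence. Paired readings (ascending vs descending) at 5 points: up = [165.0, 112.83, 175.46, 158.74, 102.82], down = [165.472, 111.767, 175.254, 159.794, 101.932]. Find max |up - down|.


|165.0 - 165.472| = 0.4720
|112.83 - 111.767| = 1.0630
|175.46 - 175.254| = 0.2060
|158.74 - 159.794| = 1.0540
|102.82 - 101.932| = 0.8880
hysteresis = max(diffs) = 1.0630

1.0630


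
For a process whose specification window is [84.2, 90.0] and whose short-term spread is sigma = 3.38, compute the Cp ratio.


Cp = (USL - LSL) / (6 * sigma)
= (90.0 - 84.2) / (6 * 3.38)
= 5.8000 / 20.2800
= 0.2860

0.2860


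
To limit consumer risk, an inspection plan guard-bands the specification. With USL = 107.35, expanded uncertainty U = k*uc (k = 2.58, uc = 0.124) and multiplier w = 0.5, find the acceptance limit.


U = k * uc = 2.58 * 0.124 = 0.31992
guard band g = w * U = 0.5 * 0.31992 = 0.15996
AL = USL - g = 107.35 - 0.15996
AL = 107.1900

107.1900
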